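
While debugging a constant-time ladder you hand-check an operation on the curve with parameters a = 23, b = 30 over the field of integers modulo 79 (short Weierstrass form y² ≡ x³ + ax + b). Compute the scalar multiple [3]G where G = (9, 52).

(55, 43)

Repeated addition: build up to 3G.
2G: tangent at (9, 52): λ = (3·9² + 23)/(2·52) ≡ 29/25. 25⁻¹ ≡ 19 (mod 79) since 25·19 = 475 ≡ 1, so λ ≡ 29·19 ≡ 77.
  x = λ² - 9 - 9 = 5929 - 18 ≡ 65; y = λ·(9 - 65) - 52 ≡ 60. → (65, 60)
3G: (65, 60) + (9, 52). λ = (52 - 60)/(9 - 65) ≡ 71/23 mod 79. 23⁻¹ ≡ 55 (mod 79), so λ ≡ 34.
  x = λ² - 65 - 9 = 1156 - 74 ≡ 55; y = λ·(65 - 55) - 60 ≡ 43. → (55, 43)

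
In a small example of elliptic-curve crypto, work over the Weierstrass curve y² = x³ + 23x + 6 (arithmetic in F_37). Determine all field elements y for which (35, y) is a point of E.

10, 27

x³ + 23x + 6 = 43686 ≡ 26 (mod 37).
Square roots of 26 mod 37: 10 and 27 (since 10² = 100 ≡ 26).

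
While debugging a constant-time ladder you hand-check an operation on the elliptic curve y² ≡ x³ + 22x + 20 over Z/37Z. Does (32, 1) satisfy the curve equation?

no

y² = 1² ≡ 1; x³ + 22x + 20 = 33492 ≡ 7 (mod 37). 1 ≠ 7.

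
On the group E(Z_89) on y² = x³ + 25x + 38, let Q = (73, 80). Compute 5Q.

(21, 37)

Double-and-add on 5 = (101)₂. Start with Q = (73, 80) for the leading 1-bit.
double: tangent at (73, 80): λ = (3·73² + 25)/(2·80) ≡ 81/71. 71⁻¹ ≡ 84 (mod 89) since 71·84 = 5964 ≡ 1, so λ ≡ 81·84 ≡ 40.
  x = λ² - 73 - 73 = 1600 - 146 ≡ 30; y = λ·(73 - 30) - 80 ≡ 38. → (30, 38)
double: tangent at (30, 38): λ = (3·30² + 25)/(2·38) ≡ 55/76. 76⁻¹ ≡ 41 (mod 89), so λ ≡ 55·41 ≡ 30.
  x = λ² - 30 - 30 = 900 - 60 ≡ 39; y = λ·(30 - 39) - 38 ≡ 48. → (39, 48)
add Q: (39, 48) + (73, 80). λ = (80 - 48)/(73 - 39) ≡ 32/34 mod 89. 34⁻¹ ≡ 55 (mod 89), so λ ≡ 69.
  x = λ² - 39 - 73 = 4761 - 112 ≡ 21; y = λ·(39 - 21) - 48 ≡ 37. → (21, 37)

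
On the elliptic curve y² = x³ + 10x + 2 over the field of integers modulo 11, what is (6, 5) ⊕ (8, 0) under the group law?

(6, 6)

(6, 5) + (8, 0). λ = (0 - 5)/(8 - 6) ≡ 6/2 mod 11. 2⁻¹ ≡ 6 (mod 11), so λ ≡ 3.
  x = λ² - 6 - 8 = 9 - 14 ≡ 6; y = λ·(6 - 6) - 5 ≡ 6. → (6, 6)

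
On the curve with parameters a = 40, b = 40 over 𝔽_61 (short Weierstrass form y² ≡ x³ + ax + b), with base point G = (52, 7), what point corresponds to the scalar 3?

Repeated addition: build up to 3G.
2G: tangent at (52, 7): λ = (3·52² + 40)/(2·7) ≡ 39/14. 14⁻¹ ≡ 48 (mod 61) since 14·48 = 672 ≡ 1, so λ ≡ 39·48 ≡ 42.
  x = λ² - 52 - 52 = 1764 - 104 ≡ 13; y = λ·(52 - 13) - 7 ≡ 45. → (13, 45)
3G: (13, 45) + (52, 7). λ = (7 - 45)/(52 - 13) ≡ 23/39 mod 61. 39⁻¹ ≡ 36 (mod 61), so λ ≡ 35.
  x = λ² - 13 - 52 = 1225 - 65 ≡ 1; y = λ·(13 - 1) - 45 ≡ 9. → (1, 9)

(1, 9)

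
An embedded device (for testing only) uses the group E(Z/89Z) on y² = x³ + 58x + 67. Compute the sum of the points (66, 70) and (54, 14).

(60, 47)

(66, 70) + (54, 14). λ = (14 - 70)/(54 - 66) ≡ 33/77 mod 89. 77⁻¹ ≡ 37 (mod 89), so λ ≡ 64.
  x = λ² - 66 - 54 = 4096 - 120 ≡ 60; y = λ·(66 - 60) - 70 ≡ 47. → (60, 47)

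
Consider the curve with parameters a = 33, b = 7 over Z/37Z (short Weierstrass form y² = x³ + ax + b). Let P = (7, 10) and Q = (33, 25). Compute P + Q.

(7, 10) + (33, 25). λ = (25 - 10)/(33 - 7) ≡ 15/26 mod 37. 26⁻¹ ≡ 10 (mod 37) since 26·10 = 260 ≡ 1, so λ ≡ 2.
  x = λ² - 7 - 33 = 4 - 40 ≡ 1; y = λ·(7 - 1) - 10 ≡ 2. → (1, 2)

(1, 2)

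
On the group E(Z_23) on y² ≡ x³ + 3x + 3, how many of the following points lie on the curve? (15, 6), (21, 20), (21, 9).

1

(15, 6): 6² ≡ 13, rhs ≡ 19 → off.
(21, 20): 20² ≡ 9, rhs ≡ 12 → off.
(21, 9): 9² ≡ 12, rhs ≡ 12 → on.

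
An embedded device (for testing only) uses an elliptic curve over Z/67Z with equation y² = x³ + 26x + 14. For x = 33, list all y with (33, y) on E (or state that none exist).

x³ + 26x + 14 = 36809 ≡ 26 (mod 67).
Square roots of 26 mod 67: 19 and 48 (since 19² = 361 ≡ 26).

19, 48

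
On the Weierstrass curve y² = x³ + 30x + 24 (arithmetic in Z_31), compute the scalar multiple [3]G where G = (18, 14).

Repeated addition: build up to 3G.
2G: tangent at (18, 14): λ = (3·18² + 30)/(2·14) ≡ 10/28. 28⁻¹ ≡ 10 (mod 31) since 28·10 = 280 ≡ 1, so λ ≡ 10·10 ≡ 7.
  x = λ² - 18 - 18 = 49 - 36 ≡ 13; y = λ·(18 - 13) - 14 ≡ 21. → (13, 21)
3G: (13, 21) + (18, 14). λ = (14 - 21)/(18 - 13) ≡ 24/5 mod 31. 5⁻¹ ≡ 25 (mod 31), so λ ≡ 11.
  x = λ² - 13 - 18 = 121 - 31 ≡ 28; y = λ·(13 - 28) - 21 ≡ 0. → (28, 0)

(28, 0)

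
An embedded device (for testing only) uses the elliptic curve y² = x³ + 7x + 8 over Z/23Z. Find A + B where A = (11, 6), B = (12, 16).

(8, 1)

(11, 6) + (12, 16). λ = (16 - 6)/(12 - 11) ≡ 10/1 mod 23. 1⁻¹ ≡ 1 (mod 23), so λ ≡ 10.
  x = λ² - 11 - 12 = 100 - 23 ≡ 8; y = λ·(11 - 8) - 6 ≡ 1. → (8, 1)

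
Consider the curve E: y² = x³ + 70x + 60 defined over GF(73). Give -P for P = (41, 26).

-(41, 26) = (41, -26 mod 73) = (41, 47).

(41, 47)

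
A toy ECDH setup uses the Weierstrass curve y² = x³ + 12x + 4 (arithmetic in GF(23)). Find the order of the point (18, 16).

7

2P: tangent at (18, 16): λ = (3·18² + 12)/(2·16) ≡ 18/9. 9⁻¹ ≡ 18 (mod 23), so λ ≡ 18·18 ≡ 2.
  x = λ² - 18 - 18 = 4 - 36 ≡ 14; y = λ·(18 - 14) - 16 ≡ 15. → (14, 15)
3P: (14, 15) + (18, 16). λ = (16 - 15)/(18 - 14) ≡ 1/4 mod 23. 4⁻¹ ≡ 6 (mod 23) since 4·6 = 24 ≡ 1, so λ ≡ 6.
  x = λ² - 14 - 18 = 36 - 32 ≡ 4; y = λ·(14 - 4) - 15 ≡ 22. → (4, 22)
4P: (4, 22) + (18, 16). λ = (16 - 22)/(18 - 4) ≡ 17/14 mod 23. 14⁻¹ ≡ 5 (mod 23), so λ ≡ 16.
  x = λ² - 4 - 18 = 256 - 22 ≡ 4; y = λ·(4 - 4) - 22 ≡ 1. → (4, 1)
5P: (4, 1) + (18, 16). λ = (16 - 1)/(18 - 4) ≡ 15/14 mod 23. 14⁻¹ ≡ 5 (mod 23) since 14·5 = 70 ≡ 1, so λ ≡ 6.
  x = λ² - 4 - 18 = 36 - 22 ≡ 14; y = λ·(4 - 14) - 1 ≡ 8. → (14, 8)
6P: (14, 8) + (18, 16). λ = (16 - 8)/(18 - 14) ≡ 8/4 mod 23. 4⁻¹ ≡ 6 (mod 23) since 4·6 = 24 ≡ 1, so λ ≡ 2.
  x = λ² - 14 - 18 = 4 - 32 ≡ 18; y = λ·(14 - 18) - 8 ≡ 7. → (18, 7)
7P: (18, 7) + (18, 16): same x and y₁ ≡ -y₂, so the sum is the point at infinity.
7P = the point at infinity, so the order is 7.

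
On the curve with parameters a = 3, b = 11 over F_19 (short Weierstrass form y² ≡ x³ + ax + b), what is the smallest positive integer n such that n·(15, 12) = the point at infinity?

2P: tangent at (15, 12): λ = (3·15² + 3)/(2·12) ≡ 13/5. 5⁻¹ ≡ 4 (mod 19), so λ ≡ 13·4 ≡ 14.
  x = λ² - 15 - 15 = 196 - 30 ≡ 14; y = λ·(15 - 14) - 12 ≡ 2. → (14, 2)
3P: (14, 2) + (15, 12). λ = (12 - 2)/(15 - 14) ≡ 10/1 mod 19. 1⁻¹ ≡ 1 (mod 19), so λ ≡ 10.
  x = λ² - 14 - 15 = 100 - 29 ≡ 14; y = λ·(14 - 14) - 2 ≡ 17. → (14, 17)
4P: (14, 17) + (15, 12). λ = (12 - 17)/(15 - 14) ≡ 14/1 mod 19. 1⁻¹ ≡ 1 (mod 19), so λ ≡ 14.
  x = λ² - 14 - 15 = 196 - 29 ≡ 15; y = λ·(14 - 15) - 17 ≡ 7. → (15, 7)
5P: (15, 7) + (15, 12): same x and y₁ ≡ -y₂, so the sum is the point at infinity.
5P = the point at infinity, so the order is 5.

5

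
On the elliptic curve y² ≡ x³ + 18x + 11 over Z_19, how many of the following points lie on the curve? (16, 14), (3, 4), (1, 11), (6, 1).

(16, 14): 14² ≡ 6, rhs ≡ 6 → on.
(3, 4): 4² ≡ 16, rhs ≡ 16 → on.
(1, 11): 11² ≡ 7, rhs ≡ 11 → off.
(6, 1): 1² ≡ 1, rhs ≡ 12 → off.

2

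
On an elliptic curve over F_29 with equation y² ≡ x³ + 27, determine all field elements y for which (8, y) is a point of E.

none

x³ + 0x + 27 = 539 ≡ 17 (mod 29).
17 is a non-residue mod 29; no y exists.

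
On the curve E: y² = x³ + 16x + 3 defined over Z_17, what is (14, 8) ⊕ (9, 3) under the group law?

(14, 8) + (9, 3). λ = (3 - 8)/(9 - 14) ≡ 12/12 mod 17. 12⁻¹ ≡ 10 (mod 17), so λ ≡ 1.
  x = λ² - 14 - 9 = 1 - 23 ≡ 12; y = λ·(14 - 12) - 8 ≡ 11. → (12, 11)

(12, 11)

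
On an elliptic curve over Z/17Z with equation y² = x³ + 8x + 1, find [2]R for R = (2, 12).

tangent at (2, 12): λ = (3·2² + 8)/(2·12) ≡ 3/7. 7⁻¹ ≡ 5 (mod 17) since 7·5 = 35 ≡ 1, so λ ≡ 3·5 ≡ 15.
  x = λ² - 2 - 2 = 225 - 4 ≡ 0; y = λ·(2 - 0) - 12 ≡ 1. → (0, 1)

(0, 1)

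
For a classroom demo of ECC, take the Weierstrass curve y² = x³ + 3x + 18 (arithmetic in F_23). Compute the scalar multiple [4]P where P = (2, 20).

(2, 3)

Repeated addition: build up to 4P.
2P: tangent at (2, 20): λ = (3·2² + 3)/(2·20) ≡ 15/17. 17⁻¹ ≡ 19 (mod 23), so λ ≡ 15·19 ≡ 9.
  x = λ² - 2 - 2 = 81 - 4 ≡ 8; y = λ·(2 - 8) - 20 ≡ 18. → (8, 18)
3P: (8, 18) + (2, 20). λ = (20 - 18)/(2 - 8) ≡ 2/17 mod 23. 17⁻¹ ≡ 19 (mod 23), so λ ≡ 15.
  x = λ² - 8 - 2 = 225 - 10 ≡ 8; y = λ·(8 - 8) - 18 ≡ 5. → (8, 5)
4P: (8, 5) + (2, 20). λ = (20 - 5)/(2 - 8) ≡ 15/17 mod 23. 17⁻¹ ≡ 19 (mod 23), so λ ≡ 9.
  x = λ² - 8 - 2 = 81 - 10 ≡ 2; y = λ·(8 - 2) - 5 ≡ 3. → (2, 3)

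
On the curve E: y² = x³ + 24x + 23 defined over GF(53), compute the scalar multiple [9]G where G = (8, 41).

(17, 16)

Repeated addition: build up to 9G.
2G: tangent at (8, 41): λ = (3·8² + 24)/(2·41) ≡ 4/29. 29⁻¹ ≡ 11 (mod 53), so λ ≡ 4·11 ≡ 44.
  x = λ² - 8 - 8 = 1936 - 16 ≡ 12; y = λ·(8 - 12) - 41 ≡ 48. → (12, 48)
3G: (12, 48) + (8, 41). λ = (41 - 48)/(8 - 12) ≡ 46/49 mod 53. 49⁻¹ ≡ 13 (mod 53), so λ ≡ 15.
  x = λ² - 12 - 8 = 225 - 20 ≡ 46; y = λ·(12 - 46) - 48 ≡ 25. → (46, 25)
4G: (46, 25) + (8, 41). λ = (41 - 25)/(8 - 46) ≡ 16/15 mod 53. 15⁻¹ ≡ 46 (mod 53), so λ ≡ 47.
  x = λ² - 46 - 8 = 2209 - 54 ≡ 35; y = λ·(46 - 35) - 25 ≡ 15. → (35, 15)
5G: (35, 15) + (8, 41). λ = (41 - 15)/(8 - 35) ≡ 26/26 mod 53. 26⁻¹ ≡ 51 (mod 53), so λ ≡ 1.
  x = λ² - 35 - 8 = 1 - 43 ≡ 11; y = λ·(35 - 11) - 15 ≡ 9. → (11, 9)
6G: (11, 9) + (8, 41). λ = (41 - 9)/(8 - 11) ≡ 32/50 mod 53. 50⁻¹ ≡ 35 (mod 53), so λ ≡ 7.
  x = λ² - 11 - 8 = 49 - 19 ≡ 30; y = λ·(11 - 30) - 9 ≡ 17. → (30, 17)
7G: (30, 17) + (8, 41). λ = (41 - 17)/(8 - 30) ≡ 24/31 mod 53. 31⁻¹ ≡ 12 (mod 53) since 31·12 = 372 ≡ 1, so λ ≡ 23.
  x = λ² - 30 - 8 = 529 - 38 ≡ 14; y = λ·(30 - 14) - 17 ≡ 33. → (14, 33)
8G: (14, 33) + (8, 41). λ = (41 - 33)/(8 - 14) ≡ 8/47 mod 53. 47⁻¹ ≡ 44 (mod 53) since 47·44 = 2068 ≡ 1, so λ ≡ 34.
  x = λ² - 14 - 8 = 1156 - 22 ≡ 21; y = λ·(14 - 21) - 33 ≡ 47. → (21, 47)
9G: (21, 47) + (8, 41). λ = (41 - 47)/(8 - 21) ≡ 47/40 mod 53. 40⁻¹ ≡ 4 (mod 53), so λ ≡ 29.
  x = λ² - 21 - 8 = 841 - 29 ≡ 17; y = λ·(21 - 17) - 47 ≡ 16. → (17, 16)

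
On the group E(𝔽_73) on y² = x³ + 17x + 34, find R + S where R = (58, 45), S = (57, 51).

(58, 45) + (57, 51). λ = (51 - 45)/(57 - 58) ≡ 6/72 mod 73. 72⁻¹ ≡ 72 (mod 73), so λ ≡ 67.
  x = λ² - 58 - 57 = 4489 - 115 ≡ 67; y = λ·(58 - 67) - 45 ≡ 9. → (67, 9)

(67, 9)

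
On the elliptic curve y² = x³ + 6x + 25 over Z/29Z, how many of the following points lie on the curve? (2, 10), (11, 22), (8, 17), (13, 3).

(2, 10): 10² ≡ 13, rhs ≡ 16 → off.
(11, 22): 22² ≡ 20, rhs ≡ 1 → off.
(8, 17): 17² ≡ 28, rhs ≡ 5 → off.
(13, 3): 3² ≡ 9, rhs ≡ 9 → on.

1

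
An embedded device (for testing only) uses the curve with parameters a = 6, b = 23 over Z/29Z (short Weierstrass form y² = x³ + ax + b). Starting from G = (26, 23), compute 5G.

Double-and-add on 5 = (101)₂. Start with G = (26, 23) for the leading 1-bit.
double: tangent at (26, 23): λ = (3·26² + 6)/(2·23) ≡ 4/17. 17⁻¹ ≡ 12 (mod 29), so λ ≡ 4·12 ≡ 19.
  x = λ² - 26 - 26 = 361 - 52 ≡ 19; y = λ·(26 - 19) - 23 ≡ 23. → (19, 23)
double: tangent at (19, 23): λ = (3·19² + 6)/(2·23) ≡ 16/17. 17⁻¹ ≡ 12 (mod 29), so λ ≡ 16·12 ≡ 18.
  x = λ² - 19 - 19 = 324 - 38 ≡ 25; y = λ·(19 - 25) - 23 ≡ 14. → (25, 14)
add G: (25, 14) + (26, 23). λ = (23 - 14)/(26 - 25) ≡ 9/1 mod 29. 1⁻¹ ≡ 1 (mod 29) since 1·1 = 1 ≡ 1, so λ ≡ 9.
  x = λ² - 25 - 26 = 81 - 51 ≡ 1; y = λ·(25 - 1) - 14 ≡ 28. → (1, 28)

(1, 28)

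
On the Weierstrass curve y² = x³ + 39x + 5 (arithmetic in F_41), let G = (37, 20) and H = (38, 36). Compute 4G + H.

First 4G:
Repeated addition: build up to 4G.
2G: tangent at (37, 20): λ = (3·37² + 39)/(2·20) ≡ 5/40. 40⁻¹ ≡ 40 (mod 41), so λ ≡ 5·40 ≡ 36.
  x = λ² - 37 - 37 = 1296 - 74 ≡ 33; y = λ·(37 - 33) - 20 ≡ 1. → (33, 1)
3G: (33, 1) + (37, 20). λ = (20 - 1)/(37 - 33) ≡ 19/4 mod 41. 4⁻¹ ≡ 31 (mod 41), so λ ≡ 15.
  x = λ² - 33 - 37 = 225 - 70 ≡ 32; y = λ·(33 - 32) - 1 ≡ 14. → (32, 14)
4G: (32, 14) + (37, 20). λ = (20 - 14)/(37 - 32) ≡ 6/5 mod 41. 5⁻¹ ≡ 33 (mod 41), so λ ≡ 34.
  x = λ² - 32 - 37 = 1156 - 69 ≡ 21; y = λ·(32 - 21) - 14 ≡ 32. → (21, 32)
4G = (21, 32).
Finally 4G + H:
(21, 32) + (38, 36). λ = (36 - 32)/(38 - 21) ≡ 4/17 mod 41. 17⁻¹ ≡ 29 (mod 41), so λ ≡ 34.
  x = λ² - 21 - 38 = 1156 - 59 ≡ 31; y = λ·(21 - 31) - 32 ≡ 38. → (31, 38)

(31, 38)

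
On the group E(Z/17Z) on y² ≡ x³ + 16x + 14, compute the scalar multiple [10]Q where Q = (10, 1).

(12, 9)

Repeated addition: build up to 10Q.
2Q: tangent at (10, 1): λ = (3·10² + 16)/(2·1) ≡ 10/2. 2⁻¹ ≡ 9 (mod 17), so λ ≡ 10·9 ≡ 5.
  x = λ² - 10 - 10 = 25 - 20 ≡ 5; y = λ·(10 - 5) - 1 ≡ 7. → (5, 7)
3Q: (5, 7) + (10, 1). λ = (1 - 7)/(10 - 5) ≡ 11/5 mod 17. 5⁻¹ ≡ 7 (mod 17) since 5·7 = 35 ≡ 1, so λ ≡ 9.
  x = λ² - 5 - 10 = 81 - 15 ≡ 15; y = λ·(5 - 15) - 7 ≡ 5. → (15, 5)
4Q: (15, 5) + (10, 1). λ = (1 - 5)/(10 - 15) ≡ 13/12 mod 17. 12⁻¹ ≡ 10 (mod 17) since 12·10 = 120 ≡ 1, so λ ≡ 11.
  x = λ² - 15 - 10 = 121 - 25 ≡ 11; y = λ·(15 - 11) - 5 ≡ 5. → (11, 5)
5Q: (11, 5) + (10, 1). λ = (1 - 5)/(10 - 11) ≡ 13/16 mod 17. 16⁻¹ ≡ 16 (mod 17), so λ ≡ 4.
  x = λ² - 11 - 10 = 16 - 21 ≡ 12; y = λ·(11 - 12) - 5 ≡ 8. → (12, 8)
6Q: (12, 8) + (10, 1). λ = (1 - 8)/(10 - 12) ≡ 10/15 mod 17. 15⁻¹ ≡ 8 (mod 17), so λ ≡ 12.
  x = λ² - 12 - 10 = 144 - 22 ≡ 3; y = λ·(12 - 3) - 8 ≡ 15. → (3, 15)
7Q: (3, 15) + (10, 1). λ = (1 - 15)/(10 - 3) ≡ 3/7 mod 17. 7⁻¹ ≡ 5 (mod 17) since 7·5 = 35 ≡ 1, so λ ≡ 15.
  x = λ² - 3 - 10 = 225 - 13 ≡ 8; y = λ·(3 - 8) - 15 ≡ 12. → (8, 12)
8Q: (8, 12) + (10, 1). λ = (1 - 12)/(10 - 8) ≡ 6/2 mod 17. 2⁻¹ ≡ 9 (mod 17), so λ ≡ 3.
  x = λ² - 8 - 10 = 9 - 18 ≡ 8; y = λ·(8 - 8) - 12 ≡ 5. → (8, 5)
9Q: (8, 5) + (10, 1). λ = (1 - 5)/(10 - 8) ≡ 13/2 mod 17. 2⁻¹ ≡ 9 (mod 17), so λ ≡ 15.
  x = λ² - 8 - 10 = 225 - 18 ≡ 3; y = λ·(8 - 3) - 5 ≡ 2. → (3, 2)
10Q: (3, 2) + (10, 1). λ = (1 - 2)/(10 - 3) ≡ 16/7 mod 17. 7⁻¹ ≡ 5 (mod 17), so λ ≡ 12.
  x = λ² - 3 - 10 = 144 - 13 ≡ 12; y = λ·(3 - 12) - 2 ≡ 9. → (12, 9)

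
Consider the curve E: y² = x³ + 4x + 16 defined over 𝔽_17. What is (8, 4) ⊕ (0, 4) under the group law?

(9, 13)

(8, 4) + (0, 4). λ = (4 - 4)/(0 - 8) ≡ 0/9 mod 17. 9⁻¹ ≡ 2 (mod 17) since 9·2 = 18 ≡ 1, so λ ≡ 0.
  x = λ² - 8 - 0 = 0 - 8 ≡ 9; y = λ·(8 - 9) - 4 ≡ 13. → (9, 13)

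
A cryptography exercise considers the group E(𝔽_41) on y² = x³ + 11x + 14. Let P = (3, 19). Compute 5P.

Double-and-add on 5 = (101)₂. Start with P = (3, 19) for the leading 1-bit.
double: tangent at (3, 19): λ = (3·3² + 11)/(2·19) ≡ 38/38. 38⁻¹ ≡ 27 (mod 41) since 38·27 = 1026 ≡ 1, so λ ≡ 38·27 ≡ 1.
  x = λ² - 3 - 3 = 1 - 6 ≡ 36; y = λ·(3 - 36) - 19 ≡ 30. → (36, 30)
double: tangent at (36, 30): λ = (3·36² + 11)/(2·30) ≡ 4/19. 19⁻¹ ≡ 13 (mod 41), so λ ≡ 4·13 ≡ 11.
  x = λ² - 36 - 36 = 121 - 72 ≡ 8; y = λ·(36 - 8) - 30 ≡ 32. → (8, 32)
add P: (8, 32) + (3, 19). λ = (19 - 32)/(3 - 8) ≡ 28/36 mod 41. 36⁻¹ ≡ 8 (mod 41), so λ ≡ 19.
  x = λ² - 8 - 3 = 361 - 11 ≡ 22; y = λ·(8 - 22) - 32 ≡ 30. → (22, 30)

(22, 30)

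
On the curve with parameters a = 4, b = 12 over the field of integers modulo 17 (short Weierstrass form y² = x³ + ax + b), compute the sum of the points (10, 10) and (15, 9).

(7, 3)

(10, 10) + (15, 9). λ = (9 - 10)/(15 - 10) ≡ 16/5 mod 17. 5⁻¹ ≡ 7 (mod 17), so λ ≡ 10.
  x = λ² - 10 - 15 = 100 - 25 ≡ 7; y = λ·(10 - 7) - 10 ≡ 3. → (7, 3)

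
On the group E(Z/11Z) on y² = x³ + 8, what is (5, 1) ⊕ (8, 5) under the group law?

(1, 8)

(5, 1) + (8, 5). λ = (5 - 1)/(8 - 5) ≡ 4/3 mod 11. 3⁻¹ ≡ 4 (mod 11), so λ ≡ 5.
  x = λ² - 5 - 8 = 25 - 13 ≡ 1; y = λ·(5 - 1) - 1 ≡ 8. → (1, 8)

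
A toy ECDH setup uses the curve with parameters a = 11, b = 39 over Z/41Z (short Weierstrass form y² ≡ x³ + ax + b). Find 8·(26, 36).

(20, 31)

Write G = (26, 36).
Double-and-add on 8 = (1000)₂. Start with G = (26, 36) for the leading 1-bit.
double: tangent at (26, 36): λ = (3·26² + 11)/(2·36) ≡ 30/31. 31⁻¹ ≡ 4 (mod 41) since 31·4 = 124 ≡ 1, so λ ≡ 30·4 ≡ 38.
  x = λ² - 26 - 26 = 1444 - 52 ≡ 39; y = λ·(26 - 39) - 36 ≡ 3. → (39, 3)
double: tangent at (39, 3): λ = (3·39² + 11)/(2·3) ≡ 23/6. 6⁻¹ ≡ 7 (mod 41), so λ ≡ 23·7 ≡ 38.
  x = λ² - 39 - 39 = 1444 - 78 ≡ 13; y = λ·(39 - 13) - 3 ≡ 1. → (13, 1)
double: tangent at (13, 1): λ = (3·13² + 11)/(2·1) ≡ 26/2. 2⁻¹ ≡ 21 (mod 41), so λ ≡ 26·21 ≡ 13.
  x = λ² - 13 - 13 = 169 - 26 ≡ 20; y = λ·(13 - 20) - 1 ≡ 31. → (20, 31)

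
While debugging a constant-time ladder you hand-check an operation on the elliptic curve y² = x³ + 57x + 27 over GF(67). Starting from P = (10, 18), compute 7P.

(24, 55)

Repeated addition: build up to 7P.
2P: tangent at (10, 18): λ = (3·10² + 57)/(2·18) ≡ 22/36. 36⁻¹ ≡ 54 (mod 67) since 36·54 = 1944 ≡ 1, so λ ≡ 22·54 ≡ 49.
  x = λ² - 10 - 10 = 2401 - 20 ≡ 36; y = λ·(10 - 36) - 18 ≡ 48. → (36, 48)
3P: (36, 48) + (10, 18). λ = (18 - 48)/(10 - 36) ≡ 37/41 mod 67. 41⁻¹ ≡ 18 (mod 67), so λ ≡ 63.
  x = λ² - 36 - 10 = 3969 - 46 ≡ 37; y = λ·(36 - 37) - 48 ≡ 23. → (37, 23)
4P: (37, 23) + (10, 18). λ = (18 - 23)/(10 - 37) ≡ 62/40 mod 67. 40⁻¹ ≡ 62 (mod 67), so λ ≡ 25.
  x = λ² - 37 - 10 = 625 - 47 ≡ 42; y = λ·(37 - 42) - 23 ≡ 53. → (42, 53)
5P: (42, 53) + (10, 18). λ = (18 - 53)/(10 - 42) ≡ 32/35 mod 67. 35⁻¹ ≡ 23 (mod 67), so λ ≡ 66.
  x = λ² - 42 - 10 = 4356 - 52 ≡ 16; y = λ·(42 - 16) - 53 ≡ 55. → (16, 55)
6P: (16, 55) + (10, 18). λ = (18 - 55)/(10 - 16) ≡ 30/61 mod 67. 61⁻¹ ≡ 11 (mod 67), so λ ≡ 62.
  x = λ² - 16 - 10 = 3844 - 26 ≡ 66; y = λ·(16 - 66) - 55 ≡ 61. → (66, 61)
7P: (66, 61) + (10, 18). λ = (18 - 61)/(10 - 66) ≡ 24/11 mod 67. 11⁻¹ ≡ 61 (mod 67) since 11·61 = 671 ≡ 1, so λ ≡ 57.
  x = λ² - 66 - 10 = 3249 - 76 ≡ 24; y = λ·(66 - 24) - 61 ≡ 55. → (24, 55)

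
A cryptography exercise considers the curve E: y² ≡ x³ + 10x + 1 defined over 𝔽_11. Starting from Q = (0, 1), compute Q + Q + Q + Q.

(10, 10)

Repeated addition: build up to 4Q.
2Q: tangent at (0, 1): λ = (3·0² + 10)/(2·1) ≡ 10/2. 2⁻¹ ≡ 6 (mod 11), so λ ≡ 10·6 ≡ 5.
  x = λ² - 0 - 0 = 25 - 0 ≡ 3; y = λ·(0 - 3) - 1 ≡ 6. → (3, 6)
3Q: (3, 6) + (0, 1). λ = (1 - 6)/(0 - 3) ≡ 6/8 mod 11. 8⁻¹ ≡ 7 (mod 11) since 8·7 = 56 ≡ 1, so λ ≡ 9.
  x = λ² - 3 - 0 = 81 - 3 ≡ 1; y = λ·(3 - 1) - 6 ≡ 1. → (1, 1)
4Q: (1, 1) + (0, 1). λ = (1 - 1)/(0 - 1) ≡ 0/10 mod 11. 10⁻¹ ≡ 10 (mod 11), so λ ≡ 0.
  x = λ² - 1 - 0 = 0 - 1 ≡ 10; y = λ·(1 - 10) - 1 ≡ 10. → (10, 10)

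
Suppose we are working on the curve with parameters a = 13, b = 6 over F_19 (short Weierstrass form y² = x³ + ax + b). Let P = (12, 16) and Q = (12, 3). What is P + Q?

O

The two points share x = 12 and their y-coordinates satisfy 16 + 3 ≡ 0 (mod 19), so they are inverses. Their sum is the point at infinity.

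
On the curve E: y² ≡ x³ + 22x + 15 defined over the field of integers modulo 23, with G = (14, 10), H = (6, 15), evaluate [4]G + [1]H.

(8, 6)

First 4G:
Repeated addition: build up to 4G.
2G: tangent at (14, 10): λ = (3·14² + 22)/(2·10) ≡ 12/20. 20⁻¹ ≡ 15 (mod 23) since 20·15 = 300 ≡ 1, so λ ≡ 12·15 ≡ 19.
  x = λ² - 14 - 14 = 361 - 28 ≡ 11; y = λ·(14 - 11) - 10 ≡ 1. → (11, 1)
3G: (11, 1) + (14, 10). λ = (10 - 1)/(14 - 11) ≡ 9/3 mod 23. 3⁻¹ ≡ 8 (mod 23) since 3·8 = 24 ≡ 1, so λ ≡ 3.
  x = λ² - 11 - 14 = 9 - 25 ≡ 7; y = λ·(11 - 7) - 1 ≡ 11. → (7, 11)
4G: (7, 11) + (14, 10). λ = (10 - 11)/(14 - 7) ≡ 22/7 mod 23. 7⁻¹ ≡ 10 (mod 23) since 7·10 = 70 ≡ 1, so λ ≡ 13.
  x = λ² - 7 - 14 = 169 - 21 ≡ 10; y = λ·(7 - 10) - 11 ≡ 19. → (10, 19)
4G = (10, 19).
Finally 4G + H:
(10, 19) + (6, 15). λ = (15 - 19)/(6 - 10) ≡ 19/19 mod 23. 19⁻¹ ≡ 17 (mod 23) since 19·17 = 323 ≡ 1, so λ ≡ 1.
  x = λ² - 10 - 6 = 1 - 16 ≡ 8; y = λ·(10 - 8) - 19 ≡ 6. → (8, 6)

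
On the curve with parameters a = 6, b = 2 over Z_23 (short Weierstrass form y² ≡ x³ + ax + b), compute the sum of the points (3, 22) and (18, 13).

(18, 10)

(3, 22) + (18, 13). λ = (13 - 22)/(18 - 3) ≡ 14/15 mod 23. 15⁻¹ ≡ 20 (mod 23), so λ ≡ 4.
  x = λ² - 3 - 18 = 16 - 21 ≡ 18; y = λ·(3 - 18) - 22 ≡ 10. → (18, 10)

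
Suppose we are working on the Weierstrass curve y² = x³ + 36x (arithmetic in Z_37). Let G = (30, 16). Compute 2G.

(26, 30)

tangent at (30, 16): λ = (3·30² + 36)/(2·16) ≡ 35/32. 32⁻¹ ≡ 22 (mod 37), so λ ≡ 35·22 ≡ 30.
  x = λ² - 30 - 30 = 900 - 60 ≡ 26; y = λ·(30 - 26) - 16 ≡ 30. → (26, 30)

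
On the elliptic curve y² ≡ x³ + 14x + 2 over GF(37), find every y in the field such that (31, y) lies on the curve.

none

x³ + 14x + 2 = 30227 ≡ 35 (mod 37).
35 is a non-residue mod 37; no y exists.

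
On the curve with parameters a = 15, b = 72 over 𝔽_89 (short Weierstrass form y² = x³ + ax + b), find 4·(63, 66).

Write P = (63, 66).
Double-and-add on 4 = (100)₂. Start with P = (63, 66) for the leading 1-bit.
double: tangent at (63, 66): λ = (3·63² + 15)/(2·66) ≡ 85/43. 43⁻¹ ≡ 29 (mod 89), so λ ≡ 85·29 ≡ 62.
  x = λ² - 63 - 63 = 3844 - 126 ≡ 69; y = λ·(63 - 69) - 66 ≡ 7. → (69, 7)
double: tangent at (69, 7): λ = (3·69² + 15)/(2·7) ≡ 58/14. 14⁻¹ ≡ 70 (mod 89), so λ ≡ 58·70 ≡ 55.
  x = λ² - 69 - 69 = 3025 - 138 ≡ 39; y = λ·(69 - 39) - 7 ≡ 41. → (39, 41)

(39, 41)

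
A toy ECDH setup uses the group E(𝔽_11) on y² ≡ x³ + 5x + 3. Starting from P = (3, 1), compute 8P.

(3, 10)

Double-and-add on 8 = (1000)₂. Start with P = (3, 1) for the leading 1-bit.
double: tangent at (3, 1): λ = (3·3² + 5)/(2·1) ≡ 10/2. 2⁻¹ ≡ 6 (mod 11), so λ ≡ 10·6 ≡ 5.
  x = λ² - 3 - 3 = 25 - 6 ≡ 8; y = λ·(3 - 8) - 1 ≡ 7. → (8, 7)
double: tangent at (8, 7): λ = (3·8² + 5)/(2·7) ≡ 10/3. 3⁻¹ ≡ 4 (mod 11), so λ ≡ 10·4 ≡ 7.
  x = λ² - 8 - 8 = 49 - 16 ≡ 0; y = λ·(8 - 0) - 7 ≡ 5. → (0, 5)
double: tangent at (0, 5): λ = (3·0² + 5)/(2·5) ≡ 5/10. 10⁻¹ ≡ 10 (mod 11), so λ ≡ 5·10 ≡ 6.
  x = λ² - 0 - 0 = 36 - 0 ≡ 3; y = λ·(0 - 3) - 5 ≡ 10. → (3, 10)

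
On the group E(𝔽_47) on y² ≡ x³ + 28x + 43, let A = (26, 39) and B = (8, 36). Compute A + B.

(26, 39) + (8, 36). λ = (36 - 39)/(8 - 26) ≡ 44/29 mod 47. 29⁻¹ ≡ 13 (mod 47), so λ ≡ 8.
  x = λ² - 26 - 8 = 64 - 34 ≡ 30; y = λ·(26 - 30) - 39 ≡ 23. → (30, 23)

(30, 23)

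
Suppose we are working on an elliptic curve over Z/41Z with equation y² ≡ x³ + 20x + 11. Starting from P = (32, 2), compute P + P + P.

(39, 2)

Repeated addition: build up to 3P.
2P: tangent at (32, 2): λ = (3·32² + 20)/(2·2) ≡ 17/4. 4⁻¹ ≡ 31 (mod 41), so λ ≡ 17·31 ≡ 35.
  x = λ² - 32 - 32 = 1225 - 64 ≡ 13; y = λ·(32 - 13) - 2 ≡ 7. → (13, 7)
3P: (13, 7) + (32, 2). λ = (2 - 7)/(32 - 13) ≡ 36/19 mod 41. 19⁻¹ ≡ 13 (mod 41), so λ ≡ 17.
  x = λ² - 13 - 32 = 289 - 45 ≡ 39; y = λ·(13 - 39) - 7 ≡ 2. → (39, 2)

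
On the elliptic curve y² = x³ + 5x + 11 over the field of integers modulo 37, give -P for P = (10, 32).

(10, 5)

-(10, 32) = (10, -32 mod 37) = (10, 5).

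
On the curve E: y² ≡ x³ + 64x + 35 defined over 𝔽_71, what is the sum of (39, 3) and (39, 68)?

The two points share x = 39 and their y-coordinates satisfy 3 + 68 ≡ 0 (mod 71), so they are inverses. Their sum is the point at infinity.

O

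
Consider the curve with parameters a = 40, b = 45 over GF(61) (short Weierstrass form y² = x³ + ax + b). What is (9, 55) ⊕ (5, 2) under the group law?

(51, 29)

(9, 55) + (5, 2). λ = (2 - 55)/(5 - 9) ≡ 8/57 mod 61. 57⁻¹ ≡ 15 (mod 61), so λ ≡ 59.
  x = λ² - 9 - 5 = 3481 - 14 ≡ 51; y = λ·(9 - 51) - 55 ≡ 29. → (51, 29)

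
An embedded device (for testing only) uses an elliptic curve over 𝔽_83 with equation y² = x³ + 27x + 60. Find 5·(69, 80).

Write G = (69, 80).
Double-and-add on 5 = (101)₂. Start with G = (69, 80) for the leading 1-bit.
double: tangent at (69, 80): λ = (3·69² + 27)/(2·80) ≡ 34/77. 77⁻¹ ≡ 69 (mod 83) since 77·69 = 5313 ≡ 1, so λ ≡ 34·69 ≡ 22.
  x = λ² - 69 - 69 = 484 - 138 ≡ 14; y = λ·(69 - 14) - 80 ≡ 51. → (14, 51)
double: tangent at (14, 51): λ = (3·14² + 27)/(2·51) ≡ 34/19. 19⁻¹ ≡ 35 (mod 83), so λ ≡ 34·35 ≡ 28.
  x = λ² - 14 - 14 = 784 - 28 ≡ 9; y = λ·(14 - 9) - 51 ≡ 6. → (9, 6)
add G: (9, 6) + (69, 80). λ = (80 - 6)/(69 - 9) ≡ 74/60 mod 83. 60⁻¹ ≡ 18 (mod 83), so λ ≡ 4.
  x = λ² - 9 - 69 = 16 - 78 ≡ 21; y = λ·(9 - 21) - 6 ≡ 29. → (21, 29)

(21, 29)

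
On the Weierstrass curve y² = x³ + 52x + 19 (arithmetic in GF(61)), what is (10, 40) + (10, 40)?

(14, 40)

tangent at (10, 40): λ = (3·10² + 52)/(2·40) ≡ 47/19. 19⁻¹ ≡ 45 (mod 61), so λ ≡ 47·45 ≡ 41.
  x = λ² - 10 - 10 = 1681 - 20 ≡ 14; y = λ·(10 - 14) - 40 ≡ 40. → (14, 40)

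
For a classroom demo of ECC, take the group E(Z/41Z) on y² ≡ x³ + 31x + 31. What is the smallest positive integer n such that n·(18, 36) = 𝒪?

2P: tangent at (18, 36): λ = (3·18² + 31)/(2·36) ≡ 19/31. 31⁻¹ ≡ 4 (mod 41) since 31·4 = 124 ≡ 1, so λ ≡ 19·4 ≡ 35.
  x = λ² - 18 - 18 = 1225 - 36 ≡ 0; y = λ·(18 - 0) - 36 ≡ 20. → (0, 20)
3P: (0, 20) + (18, 36). λ = (36 - 20)/(18 - 0) ≡ 16/18 mod 41. 18⁻¹ ≡ 16 (mod 41) since 18·16 = 288 ≡ 1, so λ ≡ 10.
  x = λ² - 0 - 18 = 100 - 18 ≡ 0; y = λ·(0 - 0) - 20 ≡ 21. → (0, 21)
4P: (0, 21) + (18, 36). λ = (36 - 21)/(18 - 0) ≡ 15/18 mod 41. 18⁻¹ ≡ 16 (mod 41), so λ ≡ 35.
  x = λ² - 0 - 18 = 1225 - 18 ≡ 18; y = λ·(0 - 18) - 21 ≡ 5. → (18, 5)
5P: (18, 5) + (18, 36): same x and y₁ ≡ -y₂, so the sum is 𝒪.
5P = 𝒪, so the order is 5.

5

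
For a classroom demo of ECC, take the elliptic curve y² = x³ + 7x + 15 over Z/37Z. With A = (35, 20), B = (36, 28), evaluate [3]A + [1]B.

(5, 29)

First 3A:
Repeated addition: build up to 3A.
2A: tangent at (35, 20): λ = (3·35² + 7)/(2·20) ≡ 19/3. 3⁻¹ ≡ 25 (mod 37), so λ ≡ 19·25 ≡ 31.
  x = λ² - 35 - 35 = 961 - 70 ≡ 3; y = λ·(35 - 3) - 20 ≡ 10. → (3, 10)
3A: (3, 10) + (35, 20). λ = (20 - 10)/(35 - 3) ≡ 10/32 mod 37. 32⁻¹ ≡ 22 (mod 37) since 32·22 = 704 ≡ 1, so λ ≡ 35.
  x = λ² - 3 - 35 = 1225 - 38 ≡ 3; y = λ·(3 - 3) - 10 ≡ 27. → (3, 27)
3A = (3, 27).
Finally 3A + B:
(3, 27) + (36, 28). λ = (28 - 27)/(36 - 3) ≡ 1/33 mod 37. 33⁻¹ ≡ 9 (mod 37) since 33·9 = 297 ≡ 1, so λ ≡ 9.
  x = λ² - 3 - 36 = 81 - 39 ≡ 5; y = λ·(3 - 5) - 27 ≡ 29. → (5, 29)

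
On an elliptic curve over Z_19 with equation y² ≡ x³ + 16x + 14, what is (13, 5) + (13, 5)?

tangent at (13, 5): λ = (3·13² + 16)/(2·5) ≡ 10/10. 10⁻¹ ≡ 2 (mod 19) since 10·2 = 20 ≡ 1, so λ ≡ 10·2 ≡ 1.
  x = λ² - 13 - 13 = 1 - 26 ≡ 13; y = λ·(13 - 13) - 5 ≡ 14. → (13, 14)

(13, 14)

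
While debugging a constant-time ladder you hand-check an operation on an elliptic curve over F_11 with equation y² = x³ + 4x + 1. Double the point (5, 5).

(5, 6)

tangent at (5, 5): λ = (3·5² + 4)/(2·5) ≡ 2/10. 10⁻¹ ≡ 10 (mod 11), so λ ≡ 2·10 ≡ 9.
  x = λ² - 5 - 5 = 81 - 10 ≡ 5; y = λ·(5 - 5) - 5 ≡ 6. → (5, 6)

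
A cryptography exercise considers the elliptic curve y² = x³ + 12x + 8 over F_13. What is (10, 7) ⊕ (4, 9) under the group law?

(2, 12)

(10, 7) + (4, 9). λ = (9 - 7)/(4 - 10) ≡ 2/7 mod 13. 7⁻¹ ≡ 2 (mod 13), so λ ≡ 4.
  x = λ² - 10 - 4 = 16 - 14 ≡ 2; y = λ·(10 - 2) - 7 ≡ 12. → (2, 12)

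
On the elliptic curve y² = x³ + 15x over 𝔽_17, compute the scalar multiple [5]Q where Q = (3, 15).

(11, 0)

Repeated addition: build up to 5Q.
2Q: tangent at (3, 15): λ = (3·3² + 15)/(2·15) ≡ 8/13. 13⁻¹ ≡ 4 (mod 17) since 13·4 = 52 ≡ 1, so λ ≡ 8·4 ≡ 15.
  x = λ² - 3 - 3 = 225 - 6 ≡ 15; y = λ·(3 - 15) - 15 ≡ 9. → (15, 9)
3Q: (15, 9) + (3, 15). λ = (15 - 9)/(3 - 15) ≡ 6/5 mod 17. 5⁻¹ ≡ 7 (mod 17), so λ ≡ 8.
  x = λ² - 15 - 3 = 64 - 18 ≡ 12; y = λ·(15 - 12) - 9 ≡ 15. → (12, 15)
4Q: (12, 15) + (3, 15). λ = (15 - 15)/(3 - 12) ≡ 0/8 mod 17. 8⁻¹ ≡ 15 (mod 17), so λ ≡ 0.
  x = λ² - 12 - 3 = 0 - 15 ≡ 2; y = λ·(12 - 2) - 15 ≡ 2. → (2, 2)
5Q: (2, 2) + (3, 15). λ = (15 - 2)/(3 - 2) ≡ 13/1 mod 17. 1⁻¹ ≡ 1 (mod 17) since 1·1 = 1 ≡ 1, so λ ≡ 13.
  x = λ² - 2 - 3 = 169 - 5 ≡ 11; y = λ·(2 - 11) - 2 ≡ 0. → (11, 0)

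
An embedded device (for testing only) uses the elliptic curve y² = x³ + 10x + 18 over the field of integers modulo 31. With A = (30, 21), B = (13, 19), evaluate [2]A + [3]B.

First 2A:
Repeated addition: build up to 2A.
2A: tangent at (30, 21): λ = (3·30² + 10)/(2·21) ≡ 13/11. 11⁻¹ ≡ 17 (mod 31) since 11·17 = 187 ≡ 1, so λ ≡ 13·17 ≡ 4.
  x = λ² - 30 - 30 = 16 - 60 ≡ 18; y = λ·(30 - 18) - 21 ≡ 27. → (18, 27)
2A = (18, 27).
Next 3B:
Repeated addition: build up to 3B.
2B: tangent at (13, 19): λ = (3·13² + 10)/(2·19) ≡ 21/7. 7⁻¹ ≡ 9 (mod 31) since 7·9 = 63 ≡ 1, so λ ≡ 21·9 ≡ 3.
  x = λ² - 13 - 13 = 9 - 26 ≡ 14; y = λ·(13 - 14) - 19 ≡ 9. → (14, 9)
3B: (14, 9) + (13, 19). λ = (19 - 9)/(13 - 14) ≡ 10/30 mod 31. 30⁻¹ ≡ 30 (mod 31), so λ ≡ 21.
  x = λ² - 14 - 13 = 441 - 27 ≡ 11; y = λ·(14 - 11) - 9 ≡ 23. → (11, 23)
3B = (11, 23).
Finally 2A + 3B:
(18, 27) + (11, 23). λ = (23 - 27)/(11 - 18) ≡ 27/24 mod 31. 24⁻¹ ≡ 22 (mod 31) since 24·22 = 528 ≡ 1, so λ ≡ 5.
  x = λ² - 18 - 11 = 25 - 29 ≡ 27; y = λ·(18 - 27) - 27 ≡ 21. → (27, 21)

(27, 21)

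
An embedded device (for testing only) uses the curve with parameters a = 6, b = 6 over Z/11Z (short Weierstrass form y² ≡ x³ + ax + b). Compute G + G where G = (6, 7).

tangent at (6, 7): λ = (3·6² + 6)/(2·7) ≡ 4/3. 3⁻¹ ≡ 4 (mod 11), so λ ≡ 4·4 ≡ 5.
  x = λ² - 6 - 6 = 25 - 12 ≡ 2; y = λ·(6 - 2) - 7 ≡ 2. → (2, 2)

(2, 2)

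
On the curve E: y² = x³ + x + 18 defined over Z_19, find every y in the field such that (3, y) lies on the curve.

none

x³ + 1x + 18 = 48 ≡ 10 (mod 19).
10 is a non-residue mod 19; no y exists.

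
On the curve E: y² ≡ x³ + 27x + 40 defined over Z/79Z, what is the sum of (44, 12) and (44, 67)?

The two points share x = 44 and their y-coordinates satisfy 12 + 67 ≡ 0 (mod 79), so they are inverses. Their sum is ∞.

O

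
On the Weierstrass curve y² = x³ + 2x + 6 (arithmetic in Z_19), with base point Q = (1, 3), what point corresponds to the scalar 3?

(13, 14)

Repeated addition: build up to 3Q.
2Q: tangent at (1, 3): λ = (3·1² + 2)/(2·3) ≡ 5/6. 6⁻¹ ≡ 16 (mod 19), so λ ≡ 5·16 ≡ 4.
  x = λ² - 1 - 1 = 16 - 2 ≡ 14; y = λ·(1 - 14) - 3 ≡ 2. → (14, 2)
3Q: (14, 2) + (1, 3). λ = (3 - 2)/(1 - 14) ≡ 1/6 mod 19. 6⁻¹ ≡ 16 (mod 19), so λ ≡ 16.
  x = λ² - 14 - 1 = 256 - 15 ≡ 13; y = λ·(14 - 13) - 2 ≡ 14. → (13, 14)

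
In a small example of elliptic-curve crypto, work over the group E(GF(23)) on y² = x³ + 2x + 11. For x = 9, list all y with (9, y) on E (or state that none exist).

x³ + 2x + 11 = 758 ≡ 22 (mod 23).
22 is a non-residue mod 23; no y exists.

none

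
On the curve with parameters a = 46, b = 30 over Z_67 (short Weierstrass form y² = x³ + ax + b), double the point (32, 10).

(25, 16)

tangent at (32, 10): λ = (3·32² + 46)/(2·10) ≡ 36/20. 20⁻¹ ≡ 57 (mod 67), so λ ≡ 36·57 ≡ 42.
  x = λ² - 32 - 32 = 1764 - 64 ≡ 25; y = λ·(32 - 25) - 10 ≡ 16. → (25, 16)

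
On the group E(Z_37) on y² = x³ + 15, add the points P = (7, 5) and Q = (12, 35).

(7, 5) + (12, 35). λ = (35 - 5)/(12 - 7) ≡ 30/5 mod 37. 5⁻¹ ≡ 15 (mod 37) since 5·15 = 75 ≡ 1, so λ ≡ 6.
  x = λ² - 7 - 12 = 36 - 19 ≡ 17; y = λ·(7 - 17) - 5 ≡ 9. → (17, 9)

(17, 9)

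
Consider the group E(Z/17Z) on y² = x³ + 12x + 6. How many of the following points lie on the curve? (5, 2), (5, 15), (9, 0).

(5, 2): 2² ≡ 4, rhs ≡ 4 → on.
(5, 15): 15² ≡ 4, rhs ≡ 4 → on.
(9, 0): 0² ≡ 0, rhs ≡ 10 → off.

2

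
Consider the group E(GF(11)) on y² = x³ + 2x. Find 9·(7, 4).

Write G = (7, 4).
Double-and-add on 9 = (1001)₂. Start with G = (7, 4) for the leading 1-bit.
double: tangent at (7, 4): λ = (3·7² + 2)/(2·4) ≡ 6/8. 8⁻¹ ≡ 7 (mod 11), so λ ≡ 6·7 ≡ 9.
  x = λ² - 7 - 7 = 81 - 14 ≡ 1; y = λ·(7 - 1) - 4 ≡ 6. → (1, 6)
double: tangent at (1, 6): λ = (3·1² + 2)/(2·6) ≡ 5/1. 1⁻¹ ≡ 1 (mod 11) since 1·1 = 1 ≡ 1, so λ ≡ 5·1 ≡ 5.
  x = λ² - 1 - 1 = 25 - 2 ≡ 1; y = λ·(1 - 1) - 6 ≡ 5. → (1, 5)
double: tangent at (1, 5): λ = (3·1² + 2)/(2·5) ≡ 5/10. 10⁻¹ ≡ 10 (mod 11) since 10·10 = 100 ≡ 1, so λ ≡ 5·10 ≡ 6.
  x = λ² - 1 - 1 = 36 - 2 ≡ 1; y = λ·(1 - 1) - 5 ≡ 6. → (1, 6)
add G: (1, 6) + (7, 4). λ = (4 - 6)/(7 - 1) ≡ 9/6 mod 11. 6⁻¹ ≡ 2 (mod 11) since 6·2 = 12 ≡ 1, so λ ≡ 7.
  x = λ² - 1 - 7 = 49 - 8 ≡ 8; y = λ·(1 - 8) - 6 ≡ 0. → (8, 0)

(8, 0)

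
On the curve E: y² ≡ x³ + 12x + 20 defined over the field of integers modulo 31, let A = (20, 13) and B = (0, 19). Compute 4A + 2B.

First 4A:
Double-and-add on 4 = (100)₂. Start with A = (20, 13) for the leading 1-bit.
double: tangent at (20, 13): λ = (3·20² + 12)/(2·13) ≡ 3/26. 26⁻¹ ≡ 6 (mod 31) since 26·6 = 156 ≡ 1, so λ ≡ 3·6 ≡ 18.
  x = λ² - 20 - 20 = 324 - 40 ≡ 5; y = λ·(20 - 5) - 13 ≡ 9. → (5, 9)
double: tangent at (5, 9): λ = (3·5² + 12)/(2·9) ≡ 25/18. 18⁻¹ ≡ 19 (mod 31), so λ ≡ 25·19 ≡ 10.
  x = λ² - 5 - 5 = 100 - 10 ≡ 28; y = λ·(5 - 28) - 9 ≡ 9. → (28, 9)
4A = (28, 9).
Next 2B:
Repeated addition: build up to 2B.
2B: tangent at (0, 19): λ = (3·0² + 12)/(2·19) ≡ 12/7. 7⁻¹ ≡ 9 (mod 31), so λ ≡ 12·9 ≡ 15.
  x = λ² - 0 - 0 = 225 - 0 ≡ 8; y = λ·(0 - 8) - 19 ≡ 16. → (8, 16)
2B = (8, 16).
Finally 4A + 2B:
(28, 9) + (8, 16). λ = (16 - 9)/(8 - 28) ≡ 7/11 mod 31. 11⁻¹ ≡ 17 (mod 31), so λ ≡ 26.
  x = λ² - 28 - 8 = 676 - 36 ≡ 20; y = λ·(28 - 20) - 9 ≡ 13. → (20, 13)

(20, 13)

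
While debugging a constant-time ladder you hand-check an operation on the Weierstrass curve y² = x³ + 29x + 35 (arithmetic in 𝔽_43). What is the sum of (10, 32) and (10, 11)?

The two points share x = 10 and their y-coordinates satisfy 32 + 11 ≡ 0 (mod 43), so they are inverses. Their sum is ∞.

O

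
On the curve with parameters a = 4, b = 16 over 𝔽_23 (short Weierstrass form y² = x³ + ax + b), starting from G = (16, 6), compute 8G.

(6, 16)

Repeated addition: build up to 8G.
2G: tangent at (16, 6): λ = (3·16² + 4)/(2·6) ≡ 13/12. 12⁻¹ ≡ 2 (mod 23), so λ ≡ 13·2 ≡ 3.
  x = λ² - 16 - 16 = 9 - 32 ≡ 0; y = λ·(16 - 0) - 6 ≡ 19. → (0, 19)
3G: (0, 19) + (16, 6). λ = (6 - 19)/(16 - 0) ≡ 10/16 mod 23. 16⁻¹ ≡ 13 (mod 23), so λ ≡ 15.
  x = λ² - 0 - 16 = 225 - 16 ≡ 2; y = λ·(0 - 2) - 19 ≡ 20. → (2, 20)
4G: (2, 20) + (16, 6). λ = (6 - 20)/(16 - 2) ≡ 9/14 mod 23. 14⁻¹ ≡ 5 (mod 23) since 14·5 = 70 ≡ 1, so λ ≡ 22.
  x = λ² - 2 - 16 = 484 - 18 ≡ 6; y = λ·(2 - 6) - 20 ≡ 7. → (6, 7)
5G: (6, 7) + (16, 6). λ = (6 - 7)/(16 - 6) ≡ 22/10 mod 23. 10⁻¹ ≡ 7 (mod 23) since 10·7 = 70 ≡ 1, so λ ≡ 16.
  x = λ² - 6 - 16 = 256 - 22 ≡ 4; y = λ·(6 - 4) - 7 ≡ 2. → (4, 2)
6G: (4, 2) + (16, 6). λ = (6 - 2)/(16 - 4) ≡ 4/12 mod 23. 12⁻¹ ≡ 2 (mod 23) since 12·2 = 24 ≡ 1, so λ ≡ 8.
  x = λ² - 4 - 16 = 64 - 20 ≡ 21; y = λ·(4 - 21) - 2 ≡ 0. → (21, 0)
7G: (21, 0) + (16, 6). λ = (6 - 0)/(16 - 21) ≡ 6/18 mod 23. 18⁻¹ ≡ 9 (mod 23), so λ ≡ 8.
  x = λ² - 21 - 16 = 64 - 37 ≡ 4; y = λ·(21 - 4) - 0 ≡ 21. → (4, 21)
8G: (4, 21) + (16, 6). λ = (6 - 21)/(16 - 4) ≡ 8/12 mod 23. 12⁻¹ ≡ 2 (mod 23), so λ ≡ 16.
  x = λ² - 4 - 16 = 256 - 20 ≡ 6; y = λ·(4 - 6) - 21 ≡ 16. → (6, 16)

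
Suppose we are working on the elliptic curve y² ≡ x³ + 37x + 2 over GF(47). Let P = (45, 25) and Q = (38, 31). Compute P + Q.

(45, 25) + (38, 31). λ = (31 - 25)/(38 - 45) ≡ 6/40 mod 47. 40⁻¹ ≡ 20 (mod 47), so λ ≡ 26.
  x = λ² - 45 - 38 = 676 - 83 ≡ 29; y = λ·(45 - 29) - 25 ≡ 15. → (29, 15)

(29, 15)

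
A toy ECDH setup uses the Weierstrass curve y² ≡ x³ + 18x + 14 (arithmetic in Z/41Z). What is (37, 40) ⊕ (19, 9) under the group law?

(1, 22)

(37, 40) + (19, 9). λ = (9 - 40)/(19 - 37) ≡ 10/23 mod 41. 23⁻¹ ≡ 25 (mod 41), so λ ≡ 4.
  x = λ² - 37 - 19 = 16 - 56 ≡ 1; y = λ·(37 - 1) - 40 ≡ 22. → (1, 22)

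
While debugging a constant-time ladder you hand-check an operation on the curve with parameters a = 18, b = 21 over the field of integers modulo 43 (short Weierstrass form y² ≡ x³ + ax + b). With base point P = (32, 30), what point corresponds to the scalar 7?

(9, 3)

Repeated addition: build up to 7P.
2P: tangent at (32, 30): λ = (3·32² + 18)/(2·30) ≡ 37/17. 17⁻¹ ≡ 38 (mod 43), so λ ≡ 37·38 ≡ 30.
  x = λ² - 32 - 32 = 900 - 64 ≡ 19; y = λ·(32 - 19) - 30 ≡ 16. → (19, 16)
3P: (19, 16) + (32, 30). λ = (30 - 16)/(32 - 19) ≡ 14/13 mod 43. 13⁻¹ ≡ 10 (mod 43), so λ ≡ 11.
  x = λ² - 19 - 32 = 121 - 51 ≡ 27; y = λ·(19 - 27) - 16 ≡ 25. → (27, 25)
4P: (27, 25) + (32, 30). λ = (30 - 25)/(32 - 27) ≡ 5/5 mod 43. 5⁻¹ ≡ 26 (mod 43) since 5·26 = 130 ≡ 1, so λ ≡ 1.
  x = λ² - 27 - 32 = 1 - 59 ≡ 28; y = λ·(27 - 28) - 25 ≡ 17. → (28, 17)
5P: (28, 17) + (32, 30). λ = (30 - 17)/(32 - 28) ≡ 13/4 mod 43. 4⁻¹ ≡ 11 (mod 43) since 4·11 = 44 ≡ 1, so λ ≡ 14.
  x = λ² - 28 - 32 = 196 - 60 ≡ 7; y = λ·(28 - 7) - 17 ≡ 19. → (7, 19)
6P: (7, 19) + (32, 30). λ = (30 - 19)/(32 - 7) ≡ 11/25 mod 43. 25⁻¹ ≡ 31 (mod 43), so λ ≡ 40.
  x = λ² - 7 - 32 = 1600 - 39 ≡ 13; y = λ·(7 - 13) - 19 ≡ 42. → (13, 42)
7P: (13, 42) + (32, 30). λ = (30 - 42)/(32 - 13) ≡ 31/19 mod 43. 19⁻¹ ≡ 34 (mod 43), so λ ≡ 22.
  x = λ² - 13 - 32 = 484 - 45 ≡ 9; y = λ·(13 - 9) - 42 ≡ 3. → (9, 3)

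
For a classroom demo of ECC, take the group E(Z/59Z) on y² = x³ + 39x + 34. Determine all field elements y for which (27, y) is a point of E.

x³ + 39x + 34 = 20770 ≡ 2 (mod 59).
2 is a non-residue mod 59; no y exists.

none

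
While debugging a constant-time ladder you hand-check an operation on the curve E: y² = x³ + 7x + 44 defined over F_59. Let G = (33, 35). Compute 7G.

Repeated addition: build up to 7G.
2G: tangent at (33, 35): λ = (3·33² + 7)/(2·35) ≡ 29/11. 11⁻¹ ≡ 43 (mod 59) since 11·43 = 473 ≡ 1, so λ ≡ 29·43 ≡ 8.
  x = λ² - 33 - 33 = 64 - 66 ≡ 57; y = λ·(33 - 57) - 35 ≡ 9. → (57, 9)
3G: (57, 9) + (33, 35). λ = (35 - 9)/(33 - 57) ≡ 26/35 mod 59. 35⁻¹ ≡ 27 (mod 59) since 35·27 = 945 ≡ 1, so λ ≡ 53.
  x = λ² - 57 - 33 = 2809 - 90 ≡ 5; y = λ·(57 - 5) - 9 ≡ 33. → (5, 33)
4G: (5, 33) + (33, 35). λ = (35 - 33)/(33 - 5) ≡ 2/28 mod 59. 28⁻¹ ≡ 19 (mod 59), so λ ≡ 38.
  x = λ² - 5 - 33 = 1444 - 38 ≡ 49; y = λ·(5 - 49) - 33 ≡ 6. → (49, 6)
5G: (49, 6) + (33, 35). λ = (35 - 6)/(33 - 49) ≡ 29/43 mod 59. 43⁻¹ ≡ 11 (mod 59) since 43·11 = 473 ≡ 1, so λ ≡ 24.
  x = λ² - 49 - 33 = 576 - 82 ≡ 22; y = λ·(49 - 22) - 6 ≡ 52. → (22, 52)
6G: (22, 52) + (33, 35). λ = (35 - 52)/(33 - 22) ≡ 42/11 mod 59. 11⁻¹ ≡ 43 (mod 59) since 11·43 = 473 ≡ 1, so λ ≡ 36.
  x = λ² - 22 - 33 = 1296 - 55 ≡ 2; y = λ·(22 - 2) - 52 ≡ 19. → (2, 19)
7G: (2, 19) + (33, 35). λ = (35 - 19)/(33 - 2) ≡ 16/31 mod 59. 31⁻¹ ≡ 40 (mod 59) since 31·40 = 1240 ≡ 1, so λ ≡ 50.
  x = λ² - 2 - 33 = 2500 - 35 ≡ 46; y = λ·(2 - 46) - 19 ≡ 23. → (46, 23)

(46, 23)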